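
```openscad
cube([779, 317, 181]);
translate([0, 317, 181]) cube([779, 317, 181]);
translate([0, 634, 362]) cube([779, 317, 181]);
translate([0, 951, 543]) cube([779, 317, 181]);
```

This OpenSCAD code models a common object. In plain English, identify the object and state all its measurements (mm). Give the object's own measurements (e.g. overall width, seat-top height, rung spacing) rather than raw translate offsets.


A straight staircase of 4 solid steps. Each step is 779 mm wide (x), 317 mm deep (y, the going) and 181 mm tall (the rise). The first step rests on the floor; each subsequent step sits one going further in +y and one rise higher in +z, directly behind and above the previous step with no overlap.


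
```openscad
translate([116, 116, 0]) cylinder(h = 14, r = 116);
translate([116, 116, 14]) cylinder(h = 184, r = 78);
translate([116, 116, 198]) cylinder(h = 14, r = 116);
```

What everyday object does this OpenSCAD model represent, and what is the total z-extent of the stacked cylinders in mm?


A spool. The overall height is 212 mm.

Three coaxial cylinders, large–small–large — a spool. Two 14 mm flanges and a 184 mm core give 14 + 184 + 14 = 212 mm.


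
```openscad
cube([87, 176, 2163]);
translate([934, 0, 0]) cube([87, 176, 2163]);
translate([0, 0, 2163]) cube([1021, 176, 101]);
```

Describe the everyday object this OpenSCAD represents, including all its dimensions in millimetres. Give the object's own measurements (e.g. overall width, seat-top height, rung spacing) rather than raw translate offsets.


A door frame. The clear opening is 847 mm wide and 2163 mm high. Two 87 mm wide jambs, 176 mm deep, stand either side of the opening from the floor to the top of the opening. A 101 mm thick head sits across the top of both jambs, spanning the full outside width of the frame.


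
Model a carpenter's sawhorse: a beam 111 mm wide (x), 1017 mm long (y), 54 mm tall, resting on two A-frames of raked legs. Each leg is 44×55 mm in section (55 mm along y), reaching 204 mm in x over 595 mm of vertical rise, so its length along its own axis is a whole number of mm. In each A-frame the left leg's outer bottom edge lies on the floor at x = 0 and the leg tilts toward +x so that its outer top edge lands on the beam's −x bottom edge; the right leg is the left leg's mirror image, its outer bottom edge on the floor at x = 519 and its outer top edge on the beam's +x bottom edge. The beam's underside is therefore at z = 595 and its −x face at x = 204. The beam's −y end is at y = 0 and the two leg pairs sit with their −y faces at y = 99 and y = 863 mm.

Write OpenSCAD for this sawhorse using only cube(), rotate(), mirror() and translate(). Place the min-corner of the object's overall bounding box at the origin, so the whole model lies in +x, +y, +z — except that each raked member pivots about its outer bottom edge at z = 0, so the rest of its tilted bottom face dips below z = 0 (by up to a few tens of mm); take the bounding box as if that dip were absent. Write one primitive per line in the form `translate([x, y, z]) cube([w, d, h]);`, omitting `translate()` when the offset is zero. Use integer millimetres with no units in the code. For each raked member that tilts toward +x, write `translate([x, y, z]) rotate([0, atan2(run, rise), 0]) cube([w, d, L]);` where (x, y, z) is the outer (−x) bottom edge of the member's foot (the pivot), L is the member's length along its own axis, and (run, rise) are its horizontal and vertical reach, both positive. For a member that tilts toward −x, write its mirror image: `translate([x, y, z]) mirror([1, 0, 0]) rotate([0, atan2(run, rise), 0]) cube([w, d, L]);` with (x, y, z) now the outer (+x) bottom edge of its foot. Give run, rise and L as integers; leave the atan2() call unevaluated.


// leg length = √(204² + 595²) = 629
// right-leg outer foot x = 2·204 + 111 = 519
// beam min-corner = (204, 0, 595)
translate([204, 0, 595]) cube([111, 1017, 54]);
translate([0, 99, 0]) rotate([0, atan2(204, 595), 0]) cube([44, 55, 629]);
translate([519, 99, 0]) mirror([1, 0, 0]) rotate([0, atan2(204, 595), 0]) cube([44, 55, 629]);
translate([0, 863, 0]) rotate([0, atan2(204, 595), 0]) cube([44, 55, 629]);
translate([519, 863, 0]) mirror([1, 0, 0]) rotate([0, atan2(204, 595), 0]) cube([44, 55, 629]);


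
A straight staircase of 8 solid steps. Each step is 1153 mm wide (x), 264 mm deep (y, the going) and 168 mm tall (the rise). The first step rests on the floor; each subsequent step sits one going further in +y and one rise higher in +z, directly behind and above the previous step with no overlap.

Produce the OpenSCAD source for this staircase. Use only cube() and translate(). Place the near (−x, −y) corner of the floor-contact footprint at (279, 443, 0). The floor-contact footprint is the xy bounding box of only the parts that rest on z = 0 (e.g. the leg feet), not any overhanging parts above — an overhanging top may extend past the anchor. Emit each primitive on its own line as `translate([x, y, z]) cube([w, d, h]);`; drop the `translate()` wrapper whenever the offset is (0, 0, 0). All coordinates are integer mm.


translate([279, 443, 0]) cube([1153, 264, 168]);
translate([279, 707, 168]) cube([1153, 264, 168]);
translate([279, 971, 336]) cube([1153, 264, 168]);
translate([279, 1235, 504]) cube([1153, 264, 168]);
translate([279, 1499, 672]) cube([1153, 264, 168]);
translate([279, 1763, 840]) cube([1153, 264, 168]);
translate([279, 2027, 1008]) cube([1153, 264, 168]);
translate([279, 2291, 1176]) cube([1153, 264, 168]);


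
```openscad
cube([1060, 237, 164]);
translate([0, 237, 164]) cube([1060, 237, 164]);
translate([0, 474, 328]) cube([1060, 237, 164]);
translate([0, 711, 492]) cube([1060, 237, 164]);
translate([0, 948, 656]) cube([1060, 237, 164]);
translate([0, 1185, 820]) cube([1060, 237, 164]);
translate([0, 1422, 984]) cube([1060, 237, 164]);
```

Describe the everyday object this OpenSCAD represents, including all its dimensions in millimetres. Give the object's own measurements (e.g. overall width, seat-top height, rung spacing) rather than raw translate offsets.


A straight staircase of 7 solid steps. Each step is 1060 mm wide (x), 237 mm deep (y, the going) and 164 mm tall (the rise). The first step rests on the floor; each subsequent step sits one going further in +y and one rise higher in +z, directly behind and above the previous step with no overlap.


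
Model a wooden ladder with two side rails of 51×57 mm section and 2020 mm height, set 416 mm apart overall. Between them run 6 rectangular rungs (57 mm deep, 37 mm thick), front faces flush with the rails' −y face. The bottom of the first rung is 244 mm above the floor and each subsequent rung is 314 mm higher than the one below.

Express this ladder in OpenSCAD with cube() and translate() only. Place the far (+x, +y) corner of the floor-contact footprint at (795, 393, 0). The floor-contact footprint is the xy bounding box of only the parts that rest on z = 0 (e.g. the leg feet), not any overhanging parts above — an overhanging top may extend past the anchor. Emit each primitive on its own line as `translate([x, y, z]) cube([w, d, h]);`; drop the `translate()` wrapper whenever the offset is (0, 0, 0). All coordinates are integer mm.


translate([379, 336, 0]) cube([51, 57, 2020]);
translate([744, 336, 0]) cube([51, 57, 2020]);
translate([430, 336, 244]) cube([314, 57, 37]);
translate([430, 336, 558]) cube([314, 57, 37]);
translate([430, 336, 872]) cube([314, 57, 37]);
translate([430, 336, 1186]) cube([314, 57, 37]);
translate([430, 336, 1500]) cube([314, 57, 37]);
translate([430, 336, 1814]) cube([314, 57, 37]);


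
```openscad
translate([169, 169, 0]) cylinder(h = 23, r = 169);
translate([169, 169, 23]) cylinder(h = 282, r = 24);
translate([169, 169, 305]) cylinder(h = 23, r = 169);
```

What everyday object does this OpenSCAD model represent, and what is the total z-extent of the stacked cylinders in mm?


A spool. The overall height is 328 mm.

Three coaxial cylinders, large–small–large — a spool. Two 23 mm flanges and a 282 mm core give 23 + 282 + 23 = 328 mm.


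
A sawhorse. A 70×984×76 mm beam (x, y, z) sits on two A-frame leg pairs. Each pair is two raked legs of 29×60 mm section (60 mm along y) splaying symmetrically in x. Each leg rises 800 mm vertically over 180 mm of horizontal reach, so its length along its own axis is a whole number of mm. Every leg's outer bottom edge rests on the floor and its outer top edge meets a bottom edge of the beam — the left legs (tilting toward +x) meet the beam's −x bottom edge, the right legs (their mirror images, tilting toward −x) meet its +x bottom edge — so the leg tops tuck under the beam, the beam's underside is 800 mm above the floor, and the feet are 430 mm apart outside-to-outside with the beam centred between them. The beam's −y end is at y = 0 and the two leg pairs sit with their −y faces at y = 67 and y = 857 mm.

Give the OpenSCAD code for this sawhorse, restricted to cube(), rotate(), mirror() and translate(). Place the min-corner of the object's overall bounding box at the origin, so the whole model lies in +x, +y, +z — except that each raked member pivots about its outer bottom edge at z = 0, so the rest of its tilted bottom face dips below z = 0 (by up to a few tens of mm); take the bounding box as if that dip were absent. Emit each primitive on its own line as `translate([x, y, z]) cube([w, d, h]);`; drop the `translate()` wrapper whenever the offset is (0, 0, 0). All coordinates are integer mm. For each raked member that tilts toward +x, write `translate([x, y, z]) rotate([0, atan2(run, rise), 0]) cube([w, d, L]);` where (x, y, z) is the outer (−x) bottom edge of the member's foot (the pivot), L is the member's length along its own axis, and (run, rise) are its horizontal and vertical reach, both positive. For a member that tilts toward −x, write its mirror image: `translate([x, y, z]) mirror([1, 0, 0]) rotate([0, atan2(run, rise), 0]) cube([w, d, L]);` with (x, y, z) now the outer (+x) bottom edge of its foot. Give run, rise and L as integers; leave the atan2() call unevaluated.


// leg length = √(180² + 800²) = 820
// right-leg outer foot x = 2·180 + 70 = 430
// beam min-corner = (180, 0, 800)
translate([180, 0, 800]) cube([70, 984, 76]);
translate([0, 67, 0]) rotate([0, atan2(180, 800), 0]) cube([29, 60, 820]);
translate([430, 67, 0]) mirror([1, 0, 0]) rotate([0, atan2(180, 800), 0]) cube([29, 60, 820]);
translate([0, 857, 0]) rotate([0, atan2(180, 800), 0]) cube([29, 60, 820]);
translate([430, 857, 0]) mirror([1, 0, 0]) rotate([0, atan2(180, 800), 0]) cube([29, 60, 820]);


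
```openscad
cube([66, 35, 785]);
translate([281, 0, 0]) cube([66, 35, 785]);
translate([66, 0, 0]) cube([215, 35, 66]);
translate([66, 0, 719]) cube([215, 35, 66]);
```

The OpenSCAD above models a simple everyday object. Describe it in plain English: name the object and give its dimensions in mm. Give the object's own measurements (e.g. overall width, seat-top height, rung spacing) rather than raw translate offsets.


A rectangular picture frame lying in the x–z plane (depth along y). The opening is 215 mm wide (x) by 653 mm tall (z), surrounded by a border 66 mm wide on all four sides. The frame is 35 mm deep and is made of two full-height vertical stiles with two horizontal rails fitted between them.


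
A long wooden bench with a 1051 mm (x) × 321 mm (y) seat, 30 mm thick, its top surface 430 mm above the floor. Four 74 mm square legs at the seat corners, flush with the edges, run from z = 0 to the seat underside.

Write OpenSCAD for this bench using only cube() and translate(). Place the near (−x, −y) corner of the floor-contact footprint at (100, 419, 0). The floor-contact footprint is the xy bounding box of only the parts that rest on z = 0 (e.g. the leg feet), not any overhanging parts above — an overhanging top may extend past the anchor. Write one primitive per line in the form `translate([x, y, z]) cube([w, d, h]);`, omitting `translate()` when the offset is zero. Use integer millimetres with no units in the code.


translate([100, 419, 400]) cube([1051, 321, 30]);
translate([100, 419, 0]) cube([74, 74, 400]);
translate([100, 666, 0]) cube([74, 74, 400]);
translate([1077, 419, 0]) cube([74, 74, 400]);
translate([1077, 666, 0]) cube([74, 74, 400]);


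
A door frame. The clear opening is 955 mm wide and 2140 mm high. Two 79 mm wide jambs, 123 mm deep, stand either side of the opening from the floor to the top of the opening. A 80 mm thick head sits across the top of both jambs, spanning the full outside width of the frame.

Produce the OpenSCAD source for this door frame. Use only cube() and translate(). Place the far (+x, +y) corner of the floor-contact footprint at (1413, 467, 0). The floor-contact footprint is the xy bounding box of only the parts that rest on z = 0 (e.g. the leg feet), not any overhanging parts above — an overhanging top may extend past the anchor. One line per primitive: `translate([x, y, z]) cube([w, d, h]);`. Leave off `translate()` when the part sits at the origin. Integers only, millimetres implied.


translate([300, 344, 0]) cube([79, 123, 2140]);
translate([1334, 344, 0]) cube([79, 123, 2140]);
translate([300, 344, 2140]) cube([1113, 123, 80]);


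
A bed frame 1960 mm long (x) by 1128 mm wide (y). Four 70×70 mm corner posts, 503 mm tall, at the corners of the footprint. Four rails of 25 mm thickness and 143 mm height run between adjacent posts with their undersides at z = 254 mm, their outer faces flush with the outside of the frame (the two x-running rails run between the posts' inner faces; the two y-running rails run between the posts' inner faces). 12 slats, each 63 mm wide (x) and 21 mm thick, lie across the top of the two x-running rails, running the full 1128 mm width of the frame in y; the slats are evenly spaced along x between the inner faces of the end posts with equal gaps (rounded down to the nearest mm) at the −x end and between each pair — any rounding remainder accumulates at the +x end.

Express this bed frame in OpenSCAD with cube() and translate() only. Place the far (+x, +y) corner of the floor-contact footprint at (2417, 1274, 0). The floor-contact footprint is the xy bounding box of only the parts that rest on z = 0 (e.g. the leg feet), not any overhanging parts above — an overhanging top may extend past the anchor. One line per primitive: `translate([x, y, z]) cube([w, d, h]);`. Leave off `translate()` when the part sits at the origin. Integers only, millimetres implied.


translate([457, 146, 0]) cube([70, 70, 503]);
translate([457, 1204, 0]) cube([70, 70, 503]);
translate([2347, 146, 0]) cube([70, 70, 503]);
translate([2347, 1204, 0]) cube([70, 70, 503]);
translate([527, 146, 254]) cube([1820, 25, 143]);
translate([527, 1249, 254]) cube([1820, 25, 143]);
translate([457, 216, 254]) cube([25, 988, 143]);
translate([2392, 216, 254]) cube([25, 988, 143]);
translate([608, 146, 397]) cube([63, 1128, 21]);
translate([752, 146, 397]) cube([63, 1128, 21]);
translate([896, 146, 397]) cube([63, 1128, 21]);
translate([1040, 146, 397]) cube([63, 1128, 21]);
translate([1184, 146, 397]) cube([63, 1128, 21]);
translate([1328, 146, 397]) cube([63, 1128, 21]);
translate([1472, 146, 397]) cube([63, 1128, 21]);
translate([1616, 146, 397]) cube([63, 1128, 21]);
translate([1760, 146, 397]) cube([63, 1128, 21]);
translate([1904, 146, 397]) cube([63, 1128, 21]);
translate([2048, 146, 397]) cube([63, 1128, 21]);
translate([2192, 146, 397]) cube([63, 1128, 21]);


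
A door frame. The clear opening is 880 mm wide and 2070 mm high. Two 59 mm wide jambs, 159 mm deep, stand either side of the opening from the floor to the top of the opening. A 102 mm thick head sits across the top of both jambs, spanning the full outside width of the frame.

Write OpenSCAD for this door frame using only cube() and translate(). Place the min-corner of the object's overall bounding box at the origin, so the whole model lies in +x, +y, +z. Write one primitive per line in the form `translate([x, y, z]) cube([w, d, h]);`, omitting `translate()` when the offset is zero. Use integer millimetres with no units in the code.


cube([59, 159, 2070]);
translate([939, 0, 0]) cube([59, 159, 2070]);
translate([0, 0, 2070]) cube([998, 159, 102]);


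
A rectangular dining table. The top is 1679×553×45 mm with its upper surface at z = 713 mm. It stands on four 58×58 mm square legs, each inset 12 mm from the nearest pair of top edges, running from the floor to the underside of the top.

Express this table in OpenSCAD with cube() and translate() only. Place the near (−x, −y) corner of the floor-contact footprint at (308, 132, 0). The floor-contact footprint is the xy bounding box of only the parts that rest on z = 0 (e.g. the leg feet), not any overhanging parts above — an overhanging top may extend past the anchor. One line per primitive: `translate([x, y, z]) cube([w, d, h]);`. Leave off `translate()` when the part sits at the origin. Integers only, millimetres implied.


translate([296, 120, 668]) cube([1679, 553, 45]);
translate([308, 132, 0]) cube([58, 58, 668]);
translate([1905, 132, 0]) cube([58, 58, 668]);
translate([308, 603, 0]) cube([58, 58, 668]);
translate([1905, 603, 0]) cube([58, 58, 668]);


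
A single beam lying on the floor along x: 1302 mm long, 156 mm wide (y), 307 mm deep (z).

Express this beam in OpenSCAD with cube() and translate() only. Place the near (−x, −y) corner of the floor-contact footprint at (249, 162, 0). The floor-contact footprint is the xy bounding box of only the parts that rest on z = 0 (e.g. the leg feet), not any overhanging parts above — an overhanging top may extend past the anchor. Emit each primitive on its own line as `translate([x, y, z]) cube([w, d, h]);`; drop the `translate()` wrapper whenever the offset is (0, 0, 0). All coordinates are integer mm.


translate([249, 162, 0]) cube([1302, 156, 307]);


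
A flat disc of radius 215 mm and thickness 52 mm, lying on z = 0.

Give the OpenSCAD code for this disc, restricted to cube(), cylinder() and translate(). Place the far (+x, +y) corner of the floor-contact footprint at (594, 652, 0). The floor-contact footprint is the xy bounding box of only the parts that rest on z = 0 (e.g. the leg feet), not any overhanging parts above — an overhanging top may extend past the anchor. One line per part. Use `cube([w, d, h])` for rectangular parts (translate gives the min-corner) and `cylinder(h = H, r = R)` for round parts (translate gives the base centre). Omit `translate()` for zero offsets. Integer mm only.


translate([379, 437, 0]) cylinder(h = 52, r = 215);


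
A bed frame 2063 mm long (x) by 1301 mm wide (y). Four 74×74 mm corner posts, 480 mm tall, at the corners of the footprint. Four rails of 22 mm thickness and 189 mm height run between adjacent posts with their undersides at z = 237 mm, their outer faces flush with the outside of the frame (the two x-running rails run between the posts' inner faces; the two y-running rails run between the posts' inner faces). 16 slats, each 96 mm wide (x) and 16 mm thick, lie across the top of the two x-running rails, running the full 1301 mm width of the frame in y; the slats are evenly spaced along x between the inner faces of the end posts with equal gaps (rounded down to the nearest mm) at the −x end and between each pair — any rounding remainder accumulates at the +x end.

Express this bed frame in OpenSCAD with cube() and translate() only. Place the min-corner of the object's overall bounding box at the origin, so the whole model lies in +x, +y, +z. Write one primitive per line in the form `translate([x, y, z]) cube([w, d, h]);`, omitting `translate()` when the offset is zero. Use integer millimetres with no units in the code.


cube([74, 74, 480]);
translate([0, 1227, 0]) cube([74, 74, 480]);
translate([1989, 0, 0]) cube([74, 74, 480]);
translate([1989, 1227, 0]) cube([74, 74, 480]);
translate([74, 0, 237]) cube([1915, 22, 189]);
translate([74, 1279, 237]) cube([1915, 22, 189]);
translate([0, 74, 237]) cube([22, 1153, 189]);
translate([2041, 74, 237]) cube([22, 1153, 189]);
translate([96, 0, 426]) cube([96, 1301, 16]);
translate([214, 0, 426]) cube([96, 1301, 16]);
translate([332, 0, 426]) cube([96, 1301, 16]);
translate([450, 0, 426]) cube([96, 1301, 16]);
translate([568, 0, 426]) cube([96, 1301, 16]);
translate([686, 0, 426]) cube([96, 1301, 16]);
translate([804, 0, 426]) cube([96, 1301, 16]);
translate([922, 0, 426]) cube([96, 1301, 16]);
translate([1040, 0, 426]) cube([96, 1301, 16]);
translate([1158, 0, 426]) cube([96, 1301, 16]);
translate([1276, 0, 426]) cube([96, 1301, 16]);
translate([1394, 0, 426]) cube([96, 1301, 16]);
translate([1512, 0, 426]) cube([96, 1301, 16]);
translate([1630, 0, 426]) cube([96, 1301, 16]);
translate([1748, 0, 426]) cube([96, 1301, 16]);
translate([1866, 0, 426]) cube([96, 1301, 16]);


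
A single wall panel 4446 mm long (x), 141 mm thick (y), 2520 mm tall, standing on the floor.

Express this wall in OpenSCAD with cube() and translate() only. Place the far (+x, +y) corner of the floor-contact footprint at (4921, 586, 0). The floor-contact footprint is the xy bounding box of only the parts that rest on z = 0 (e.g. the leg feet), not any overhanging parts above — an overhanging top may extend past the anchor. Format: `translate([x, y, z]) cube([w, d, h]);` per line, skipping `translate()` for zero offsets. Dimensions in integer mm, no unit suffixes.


translate([475, 445, 0]) cube([4446, 141, 2520]);


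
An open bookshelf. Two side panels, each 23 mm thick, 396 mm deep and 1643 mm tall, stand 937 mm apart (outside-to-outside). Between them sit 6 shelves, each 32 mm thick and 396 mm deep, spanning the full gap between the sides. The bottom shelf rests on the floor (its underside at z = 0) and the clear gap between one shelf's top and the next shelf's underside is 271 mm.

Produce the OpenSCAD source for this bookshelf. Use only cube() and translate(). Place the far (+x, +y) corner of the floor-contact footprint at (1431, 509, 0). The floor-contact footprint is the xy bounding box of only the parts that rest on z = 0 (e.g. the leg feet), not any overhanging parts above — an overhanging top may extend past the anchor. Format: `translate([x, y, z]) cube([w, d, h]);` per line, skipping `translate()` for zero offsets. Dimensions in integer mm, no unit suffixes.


translate([494, 113, 0]) cube([23, 396, 1643]);
translate([1408, 113, 0]) cube([23, 396, 1643]);
translate([517, 113, 0]) cube([891, 396, 32]);
translate([517, 113, 303]) cube([891, 396, 32]);
translate([517, 113, 606]) cube([891, 396, 32]);
translate([517, 113, 909]) cube([891, 396, 32]);
translate([517, 113, 1212]) cube([891, 396, 32]);
translate([517, 113, 1515]) cube([891, 396, 32]);


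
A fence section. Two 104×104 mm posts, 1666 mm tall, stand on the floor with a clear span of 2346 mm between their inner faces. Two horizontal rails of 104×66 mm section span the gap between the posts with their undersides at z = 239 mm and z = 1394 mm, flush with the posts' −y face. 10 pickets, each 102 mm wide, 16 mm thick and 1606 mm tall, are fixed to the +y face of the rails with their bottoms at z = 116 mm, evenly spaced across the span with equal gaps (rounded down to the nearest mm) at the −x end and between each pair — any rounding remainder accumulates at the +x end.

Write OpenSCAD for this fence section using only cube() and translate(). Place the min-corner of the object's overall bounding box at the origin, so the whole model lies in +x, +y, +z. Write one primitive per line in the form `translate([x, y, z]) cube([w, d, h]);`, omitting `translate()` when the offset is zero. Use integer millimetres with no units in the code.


cube([104, 104, 1666]);
translate([2450, 0, 0]) cube([104, 104, 1666]);
translate([104, 0, 239]) cube([2346, 104, 66]);
translate([104, 0, 1394]) cube([2346, 104, 66]);
translate([224, 104, 116]) cube([102, 16, 1606]);
translate([446, 104, 116]) cube([102, 16, 1606]);
translate([668, 104, 116]) cube([102, 16, 1606]);
translate([890, 104, 116]) cube([102, 16, 1606]);
translate([1112, 104, 116]) cube([102, 16, 1606]);
translate([1334, 104, 116]) cube([102, 16, 1606]);
translate([1556, 104, 116]) cube([102, 16, 1606]);
translate([1778, 104, 116]) cube([102, 16, 1606]);
translate([2000, 104, 116]) cube([102, 16, 1606]);
translate([2222, 104, 116]) cube([102, 16, 1606]);


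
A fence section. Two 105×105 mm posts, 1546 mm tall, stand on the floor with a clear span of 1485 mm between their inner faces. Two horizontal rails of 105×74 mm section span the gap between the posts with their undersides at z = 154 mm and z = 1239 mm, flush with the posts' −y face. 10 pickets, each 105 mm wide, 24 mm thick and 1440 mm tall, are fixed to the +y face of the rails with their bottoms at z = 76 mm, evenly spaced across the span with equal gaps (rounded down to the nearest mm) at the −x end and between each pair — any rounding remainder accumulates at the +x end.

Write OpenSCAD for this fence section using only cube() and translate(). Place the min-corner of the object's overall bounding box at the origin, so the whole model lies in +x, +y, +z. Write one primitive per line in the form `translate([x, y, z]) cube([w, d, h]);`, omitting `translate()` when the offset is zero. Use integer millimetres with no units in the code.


cube([105, 105, 1546]);
translate([1590, 0, 0]) cube([105, 105, 1546]);
translate([105, 0, 154]) cube([1485, 105, 74]);
translate([105, 0, 1239]) cube([1485, 105, 74]);
translate([144, 105, 76]) cube([105, 24, 1440]);
translate([288, 105, 76]) cube([105, 24, 1440]);
translate([432, 105, 76]) cube([105, 24, 1440]);
translate([576, 105, 76]) cube([105, 24, 1440]);
translate([720, 105, 76]) cube([105, 24, 1440]);
translate([864, 105, 76]) cube([105, 24, 1440]);
translate([1008, 105, 76]) cube([105, 24, 1440]);
translate([1152, 105, 76]) cube([105, 24, 1440]);
translate([1296, 105, 76]) cube([105, 24, 1440]);
translate([1440, 105, 76]) cube([105, 24, 1440]);


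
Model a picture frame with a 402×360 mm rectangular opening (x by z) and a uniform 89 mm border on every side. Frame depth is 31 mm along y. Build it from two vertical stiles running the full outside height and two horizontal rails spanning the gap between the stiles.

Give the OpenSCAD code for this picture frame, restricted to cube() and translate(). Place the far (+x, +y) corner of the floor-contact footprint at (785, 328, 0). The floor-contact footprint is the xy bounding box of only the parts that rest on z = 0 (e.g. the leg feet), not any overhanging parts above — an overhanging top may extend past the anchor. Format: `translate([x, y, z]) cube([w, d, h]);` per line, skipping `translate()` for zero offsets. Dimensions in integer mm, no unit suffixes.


translate([205, 297, 0]) cube([89, 31, 538]);
translate([696, 297, 0]) cube([89, 31, 538]);
translate([294, 297, 0]) cube([402, 31, 89]);
translate([294, 297, 449]) cube([402, 31, 89]);


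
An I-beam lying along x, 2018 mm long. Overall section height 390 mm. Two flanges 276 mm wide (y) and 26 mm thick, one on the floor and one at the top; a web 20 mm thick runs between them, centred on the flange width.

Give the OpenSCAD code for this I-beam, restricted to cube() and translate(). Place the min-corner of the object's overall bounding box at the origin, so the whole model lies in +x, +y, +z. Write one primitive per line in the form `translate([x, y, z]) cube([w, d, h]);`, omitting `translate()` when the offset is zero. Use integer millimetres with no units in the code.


cube([2018, 276, 26]);
translate([0, 128, 26]) cube([2018, 20, 338]);
translate([0, 0, 364]) cube([2018, 276, 26]);


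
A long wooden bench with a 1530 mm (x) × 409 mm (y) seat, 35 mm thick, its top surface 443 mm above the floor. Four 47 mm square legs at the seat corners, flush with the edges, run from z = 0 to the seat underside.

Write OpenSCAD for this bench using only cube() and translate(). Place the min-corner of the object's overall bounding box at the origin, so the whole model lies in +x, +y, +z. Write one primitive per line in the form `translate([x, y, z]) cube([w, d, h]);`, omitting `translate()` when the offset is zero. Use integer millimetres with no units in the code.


// leg_h = 443 − 35 = 408
translate([0, 0, 408]) cube([1530, 409, 35]);
cube([47, 47, 408]);
translate([0, 362, 0]) cube([47, 47, 408]);
translate([1483, 0, 0]) cube([47, 47, 408]);
translate([1483, 362, 0]) cube([47, 47, 408]);


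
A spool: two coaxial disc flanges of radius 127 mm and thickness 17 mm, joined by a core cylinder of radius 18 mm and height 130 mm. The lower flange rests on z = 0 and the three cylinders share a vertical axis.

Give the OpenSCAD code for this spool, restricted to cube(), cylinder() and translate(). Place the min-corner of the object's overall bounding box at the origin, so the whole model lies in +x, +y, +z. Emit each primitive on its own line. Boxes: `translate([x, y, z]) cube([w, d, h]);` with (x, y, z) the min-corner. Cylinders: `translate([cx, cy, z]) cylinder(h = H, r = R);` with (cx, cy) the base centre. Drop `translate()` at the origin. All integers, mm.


translate([127, 127, 0]) cylinder(h = 17, r = 127);
translate([127, 127, 17]) cylinder(h = 130, r = 18);
translate([127, 127, 147]) cylinder(h = 17, r = 127);


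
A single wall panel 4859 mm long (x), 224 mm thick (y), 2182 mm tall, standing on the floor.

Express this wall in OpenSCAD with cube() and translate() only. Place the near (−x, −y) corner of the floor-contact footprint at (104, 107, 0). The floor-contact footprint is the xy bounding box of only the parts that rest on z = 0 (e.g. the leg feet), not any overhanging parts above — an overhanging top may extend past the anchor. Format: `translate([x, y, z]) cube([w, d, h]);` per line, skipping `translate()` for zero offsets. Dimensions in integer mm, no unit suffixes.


translate([104, 107, 0]) cube([4859, 224, 2182]);


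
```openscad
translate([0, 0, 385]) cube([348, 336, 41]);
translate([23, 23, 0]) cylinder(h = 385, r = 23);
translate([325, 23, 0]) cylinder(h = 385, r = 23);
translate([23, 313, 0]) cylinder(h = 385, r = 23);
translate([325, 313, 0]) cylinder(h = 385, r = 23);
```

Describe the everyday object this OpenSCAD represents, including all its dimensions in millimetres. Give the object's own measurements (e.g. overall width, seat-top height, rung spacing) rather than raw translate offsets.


A simple wooden stool: a rectangular seat 348 mm (x) by 336 mm (y), 41 mm thick, top face at z = 426 mm, on four round legs, each 46 mm in diameter. The legs rest on z = 0, each leg's axis is inset half a diameter from the nearest pair of seat edges (so the leg's bounding box is flush with the corner).


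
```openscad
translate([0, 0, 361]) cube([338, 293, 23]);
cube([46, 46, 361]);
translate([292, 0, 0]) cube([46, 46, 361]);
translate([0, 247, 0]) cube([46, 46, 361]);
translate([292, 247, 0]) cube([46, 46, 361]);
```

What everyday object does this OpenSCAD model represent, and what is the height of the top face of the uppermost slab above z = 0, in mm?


A stool. The seat height is 384 mm.

A 338×293×23 slab at z = 361 on four corner posts — a stool. The seat top is 361 + 23 = 384 mm.


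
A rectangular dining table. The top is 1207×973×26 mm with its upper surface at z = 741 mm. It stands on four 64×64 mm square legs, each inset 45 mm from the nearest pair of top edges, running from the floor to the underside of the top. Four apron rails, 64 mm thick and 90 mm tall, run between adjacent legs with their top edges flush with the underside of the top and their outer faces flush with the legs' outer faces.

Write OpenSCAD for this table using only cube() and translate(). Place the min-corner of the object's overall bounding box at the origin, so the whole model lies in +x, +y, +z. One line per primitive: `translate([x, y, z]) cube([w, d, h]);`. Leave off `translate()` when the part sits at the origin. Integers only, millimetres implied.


translate([0, 0, 715]) cube([1207, 973, 26]);
translate([45, 45, 0]) cube([64, 64, 715]);
translate([1098, 45, 0]) cube([64, 64, 715]);
translate([45, 864, 0]) cube([64, 64, 715]);
translate([1098, 864, 0]) cube([64, 64, 715]);
translate([109, 45, 625]) cube([989, 64, 90]);
translate([109, 864, 625]) cube([989, 64, 90]);
translate([45, 109, 625]) cube([64, 755, 90]);
translate([1098, 109, 625]) cube([64, 755, 90]);


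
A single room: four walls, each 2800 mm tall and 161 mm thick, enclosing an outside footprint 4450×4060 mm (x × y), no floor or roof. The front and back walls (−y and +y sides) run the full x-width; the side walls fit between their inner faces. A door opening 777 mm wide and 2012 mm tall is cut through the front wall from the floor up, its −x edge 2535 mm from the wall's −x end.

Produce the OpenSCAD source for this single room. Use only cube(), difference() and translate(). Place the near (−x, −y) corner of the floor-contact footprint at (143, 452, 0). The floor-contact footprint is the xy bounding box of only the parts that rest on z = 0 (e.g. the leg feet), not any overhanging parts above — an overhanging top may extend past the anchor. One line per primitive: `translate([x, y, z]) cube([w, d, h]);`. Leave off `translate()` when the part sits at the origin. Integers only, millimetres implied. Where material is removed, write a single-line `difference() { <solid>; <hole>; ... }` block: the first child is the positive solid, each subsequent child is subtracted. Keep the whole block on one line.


difference() { translate([143, 452, 0]) cube([4450, 161, 2800]); translate([2678, 452, 0]) cube([777, 161, 2012]); }
translate([143, 4351, 0]) cube([4450, 161, 2800]);
translate([143, 613, 0]) cube([161, 3738, 2800]);
translate([4432, 613, 0]) cube([161, 3738, 2800]);


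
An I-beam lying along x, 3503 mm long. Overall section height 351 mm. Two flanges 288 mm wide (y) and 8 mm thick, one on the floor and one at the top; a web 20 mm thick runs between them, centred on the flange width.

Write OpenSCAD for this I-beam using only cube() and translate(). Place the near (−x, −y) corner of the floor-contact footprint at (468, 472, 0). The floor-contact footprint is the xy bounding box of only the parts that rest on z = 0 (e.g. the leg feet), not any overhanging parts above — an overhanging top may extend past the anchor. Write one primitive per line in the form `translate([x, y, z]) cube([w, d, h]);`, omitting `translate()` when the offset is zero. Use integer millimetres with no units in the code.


translate([468, 472, 0]) cube([3503, 288, 8]);
translate([468, 606, 8]) cube([3503, 20, 335]);
translate([468, 472, 343]) cube([3503, 288, 8]);


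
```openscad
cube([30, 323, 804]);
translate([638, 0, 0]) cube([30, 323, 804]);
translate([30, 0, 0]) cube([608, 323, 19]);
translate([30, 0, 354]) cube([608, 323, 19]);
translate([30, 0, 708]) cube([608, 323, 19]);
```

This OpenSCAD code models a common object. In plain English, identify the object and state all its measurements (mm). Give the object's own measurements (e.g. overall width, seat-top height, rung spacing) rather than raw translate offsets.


An open bookshelf. Two side panels, each 30 mm thick, 323 mm deep and 804 mm tall, stand 668 mm apart (outside-to-outside). Between them sit 3 shelves, each 19 mm thick and 323 mm deep, spanning the full gap between the sides. The bottom shelf rests on the floor (its underside at z = 0) and the clear gap between one shelf's top and the next shelf's underside is 335 mm.


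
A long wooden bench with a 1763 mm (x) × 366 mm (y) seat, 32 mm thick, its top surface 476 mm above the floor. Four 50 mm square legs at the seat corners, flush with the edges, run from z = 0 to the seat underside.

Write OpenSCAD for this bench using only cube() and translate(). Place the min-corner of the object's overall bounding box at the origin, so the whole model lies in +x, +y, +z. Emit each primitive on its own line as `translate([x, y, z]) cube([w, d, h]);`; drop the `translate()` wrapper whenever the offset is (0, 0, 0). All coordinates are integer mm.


// leg_h = 476 − 32 = 444
translate([0, 0, 444]) cube([1763, 366, 32]);
cube([50, 50, 444]);
translate([0, 316, 0]) cube([50, 50, 444]);
translate([1713, 0, 0]) cube([50, 50, 444]);
translate([1713, 316, 0]) cube([50, 50, 444]);


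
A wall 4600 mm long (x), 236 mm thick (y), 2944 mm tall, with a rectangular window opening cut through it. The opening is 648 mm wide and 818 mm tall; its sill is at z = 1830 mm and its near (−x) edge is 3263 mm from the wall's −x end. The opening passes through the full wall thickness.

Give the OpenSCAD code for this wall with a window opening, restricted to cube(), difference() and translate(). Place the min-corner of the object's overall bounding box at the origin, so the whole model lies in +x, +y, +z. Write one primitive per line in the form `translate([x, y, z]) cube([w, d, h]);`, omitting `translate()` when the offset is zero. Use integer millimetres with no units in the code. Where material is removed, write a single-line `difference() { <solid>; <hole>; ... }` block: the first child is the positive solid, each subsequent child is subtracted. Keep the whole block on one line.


difference() { cube([4600, 236, 2944]); translate([3263, 0, 1830]) cube([648, 236, 818]); }


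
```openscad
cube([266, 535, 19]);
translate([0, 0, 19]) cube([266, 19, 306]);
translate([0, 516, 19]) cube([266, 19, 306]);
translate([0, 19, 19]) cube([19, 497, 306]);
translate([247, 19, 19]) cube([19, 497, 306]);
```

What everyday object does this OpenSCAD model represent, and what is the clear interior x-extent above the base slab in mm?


An open box. The internal width is 228 mm.

A 266×535 base slab with four walls standing on it — an open box. The base is 266 mm wide and the walls are 19 mm thick, so the internal width is 266 − 2 × 19 = 228 mm.


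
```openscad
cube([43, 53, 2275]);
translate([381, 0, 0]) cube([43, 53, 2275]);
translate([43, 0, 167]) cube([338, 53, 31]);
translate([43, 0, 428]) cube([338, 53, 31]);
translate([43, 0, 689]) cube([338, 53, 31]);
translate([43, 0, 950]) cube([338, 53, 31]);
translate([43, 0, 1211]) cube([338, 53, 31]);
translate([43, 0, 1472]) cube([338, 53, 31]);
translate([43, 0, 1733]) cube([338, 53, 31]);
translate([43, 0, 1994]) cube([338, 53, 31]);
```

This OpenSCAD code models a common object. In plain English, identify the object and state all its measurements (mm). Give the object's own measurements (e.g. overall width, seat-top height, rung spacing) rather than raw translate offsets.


A straight ladder. Two 43×53 mm vertical rails, 2275 mm tall, stand 424 mm apart (outside-to-outside) with their front faces coplanar on the −y side. 8 rungs, each 53 mm deep and 31 mm tall, span between the inner faces of the rails, front faces flush with the rails. The lowest rung's underside is at z = 167 mm and rungs are spaced 261 mm apart (underside to underside).


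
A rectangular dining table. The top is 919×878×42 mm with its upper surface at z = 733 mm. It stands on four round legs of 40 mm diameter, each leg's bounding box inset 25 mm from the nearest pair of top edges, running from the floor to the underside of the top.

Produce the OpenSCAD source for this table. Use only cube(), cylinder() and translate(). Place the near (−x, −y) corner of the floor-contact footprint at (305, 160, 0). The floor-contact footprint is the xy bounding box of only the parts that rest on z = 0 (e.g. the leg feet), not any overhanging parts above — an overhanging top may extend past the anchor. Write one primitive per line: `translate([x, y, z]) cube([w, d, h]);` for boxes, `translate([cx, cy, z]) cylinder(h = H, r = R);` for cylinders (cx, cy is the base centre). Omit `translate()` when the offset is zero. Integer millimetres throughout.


// leg_h = 733 - 42 = 691
translate([280, 135, 691]) cube([919, 878, 42]);
translate([325, 180, 0]) cylinder(h = 691, r = 20);
translate([1154, 180, 0]) cylinder(h = 691, r = 20);
translate([325, 968, 0]) cylinder(h = 691, r = 20);
translate([1154, 968, 0]) cylinder(h = 691, r = 20);


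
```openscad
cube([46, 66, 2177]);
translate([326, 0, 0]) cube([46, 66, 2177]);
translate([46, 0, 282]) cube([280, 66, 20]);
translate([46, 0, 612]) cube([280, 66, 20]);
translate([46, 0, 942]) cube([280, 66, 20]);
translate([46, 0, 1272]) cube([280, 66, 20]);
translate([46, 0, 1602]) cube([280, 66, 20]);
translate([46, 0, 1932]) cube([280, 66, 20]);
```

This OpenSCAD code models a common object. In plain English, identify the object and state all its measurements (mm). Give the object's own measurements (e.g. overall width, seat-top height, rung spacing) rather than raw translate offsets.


A straight ladder. Two 46×66 mm vertical rails, 2177 mm tall, stand 372 mm apart (outside-to-outside) with their front faces coplanar on the −y side. 6 rungs, each 66 mm deep and 20 mm tall, span between the inner faces of the rails, front faces flush with the rails. The lowest rung's underside is at z = 282 mm and rungs are spaced 330 mm apart (underside to underside).
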